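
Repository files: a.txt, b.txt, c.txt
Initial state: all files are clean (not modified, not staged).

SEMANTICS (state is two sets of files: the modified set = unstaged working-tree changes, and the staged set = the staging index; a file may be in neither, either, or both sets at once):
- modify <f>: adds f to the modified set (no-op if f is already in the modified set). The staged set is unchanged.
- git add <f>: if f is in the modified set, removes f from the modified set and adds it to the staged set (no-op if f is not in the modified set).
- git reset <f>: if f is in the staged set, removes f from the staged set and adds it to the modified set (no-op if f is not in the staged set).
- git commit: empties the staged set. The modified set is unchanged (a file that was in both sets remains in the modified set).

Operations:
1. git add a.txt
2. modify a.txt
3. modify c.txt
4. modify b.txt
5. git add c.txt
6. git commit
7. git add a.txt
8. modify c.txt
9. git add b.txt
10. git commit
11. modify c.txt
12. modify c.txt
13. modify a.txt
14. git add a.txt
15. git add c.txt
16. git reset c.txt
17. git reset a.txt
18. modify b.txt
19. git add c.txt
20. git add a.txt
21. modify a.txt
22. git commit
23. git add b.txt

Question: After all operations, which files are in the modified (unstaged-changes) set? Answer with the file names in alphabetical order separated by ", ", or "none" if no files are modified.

Answer: a.txt

Derivation:
After op 1 (git add a.txt): modified={none} staged={none}
After op 2 (modify a.txt): modified={a.txt} staged={none}
After op 3 (modify c.txt): modified={a.txt, c.txt} staged={none}
After op 4 (modify b.txt): modified={a.txt, b.txt, c.txt} staged={none}
After op 5 (git add c.txt): modified={a.txt, b.txt} staged={c.txt}
After op 6 (git commit): modified={a.txt, b.txt} staged={none}
After op 7 (git add a.txt): modified={b.txt} staged={a.txt}
After op 8 (modify c.txt): modified={b.txt, c.txt} staged={a.txt}
After op 9 (git add b.txt): modified={c.txt} staged={a.txt, b.txt}
After op 10 (git commit): modified={c.txt} staged={none}
After op 11 (modify c.txt): modified={c.txt} staged={none}
After op 12 (modify c.txt): modified={c.txt} staged={none}
After op 13 (modify a.txt): modified={a.txt, c.txt} staged={none}
After op 14 (git add a.txt): modified={c.txt} staged={a.txt}
After op 15 (git add c.txt): modified={none} staged={a.txt, c.txt}
After op 16 (git reset c.txt): modified={c.txt} staged={a.txt}
After op 17 (git reset a.txt): modified={a.txt, c.txt} staged={none}
After op 18 (modify b.txt): modified={a.txt, b.txt, c.txt} staged={none}
After op 19 (git add c.txt): modified={a.txt, b.txt} staged={c.txt}
After op 20 (git add a.txt): modified={b.txt} staged={a.txt, c.txt}
After op 21 (modify a.txt): modified={a.txt, b.txt} staged={a.txt, c.txt}
After op 22 (git commit): modified={a.txt, b.txt} staged={none}
After op 23 (git add b.txt): modified={a.txt} staged={b.txt}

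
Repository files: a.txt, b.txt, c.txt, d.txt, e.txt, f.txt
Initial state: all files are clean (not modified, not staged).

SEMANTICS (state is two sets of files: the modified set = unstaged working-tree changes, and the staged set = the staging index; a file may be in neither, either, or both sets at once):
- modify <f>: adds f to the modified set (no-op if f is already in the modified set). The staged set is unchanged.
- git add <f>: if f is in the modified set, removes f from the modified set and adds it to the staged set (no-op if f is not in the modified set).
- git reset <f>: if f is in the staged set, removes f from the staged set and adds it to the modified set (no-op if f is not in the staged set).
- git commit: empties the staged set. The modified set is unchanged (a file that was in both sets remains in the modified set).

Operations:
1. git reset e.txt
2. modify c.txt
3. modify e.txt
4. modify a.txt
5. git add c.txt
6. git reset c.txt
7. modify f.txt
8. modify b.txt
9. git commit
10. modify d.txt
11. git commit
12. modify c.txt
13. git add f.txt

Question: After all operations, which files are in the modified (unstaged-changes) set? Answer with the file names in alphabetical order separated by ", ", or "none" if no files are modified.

Answer: a.txt, b.txt, c.txt, d.txt, e.txt

Derivation:
After op 1 (git reset e.txt): modified={none} staged={none}
After op 2 (modify c.txt): modified={c.txt} staged={none}
After op 3 (modify e.txt): modified={c.txt, e.txt} staged={none}
After op 4 (modify a.txt): modified={a.txt, c.txt, e.txt} staged={none}
After op 5 (git add c.txt): modified={a.txt, e.txt} staged={c.txt}
After op 6 (git reset c.txt): modified={a.txt, c.txt, e.txt} staged={none}
After op 7 (modify f.txt): modified={a.txt, c.txt, e.txt, f.txt} staged={none}
After op 8 (modify b.txt): modified={a.txt, b.txt, c.txt, e.txt, f.txt} staged={none}
After op 9 (git commit): modified={a.txt, b.txt, c.txt, e.txt, f.txt} staged={none}
After op 10 (modify d.txt): modified={a.txt, b.txt, c.txt, d.txt, e.txt, f.txt} staged={none}
After op 11 (git commit): modified={a.txt, b.txt, c.txt, d.txt, e.txt, f.txt} staged={none}
After op 12 (modify c.txt): modified={a.txt, b.txt, c.txt, d.txt, e.txt, f.txt} staged={none}
After op 13 (git add f.txt): modified={a.txt, b.txt, c.txt, d.txt, e.txt} staged={f.txt}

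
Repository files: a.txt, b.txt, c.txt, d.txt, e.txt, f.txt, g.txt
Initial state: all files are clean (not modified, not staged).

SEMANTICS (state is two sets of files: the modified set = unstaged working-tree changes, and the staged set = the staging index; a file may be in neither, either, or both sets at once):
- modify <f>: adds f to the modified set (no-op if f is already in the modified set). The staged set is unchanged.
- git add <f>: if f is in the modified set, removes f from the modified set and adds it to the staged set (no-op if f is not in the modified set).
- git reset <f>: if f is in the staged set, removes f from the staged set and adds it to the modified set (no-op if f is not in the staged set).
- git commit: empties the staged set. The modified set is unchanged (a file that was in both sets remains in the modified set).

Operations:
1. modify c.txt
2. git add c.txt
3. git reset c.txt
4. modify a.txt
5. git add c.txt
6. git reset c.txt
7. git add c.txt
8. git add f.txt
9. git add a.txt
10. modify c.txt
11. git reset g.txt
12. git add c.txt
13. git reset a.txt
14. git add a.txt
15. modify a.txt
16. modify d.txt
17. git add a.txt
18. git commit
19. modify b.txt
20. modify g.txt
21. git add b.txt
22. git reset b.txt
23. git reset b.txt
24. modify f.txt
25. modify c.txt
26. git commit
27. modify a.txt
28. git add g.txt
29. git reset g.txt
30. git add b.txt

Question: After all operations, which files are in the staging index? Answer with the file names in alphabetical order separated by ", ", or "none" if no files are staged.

Answer: b.txt

Derivation:
After op 1 (modify c.txt): modified={c.txt} staged={none}
After op 2 (git add c.txt): modified={none} staged={c.txt}
After op 3 (git reset c.txt): modified={c.txt} staged={none}
After op 4 (modify a.txt): modified={a.txt, c.txt} staged={none}
After op 5 (git add c.txt): modified={a.txt} staged={c.txt}
After op 6 (git reset c.txt): modified={a.txt, c.txt} staged={none}
After op 7 (git add c.txt): modified={a.txt} staged={c.txt}
After op 8 (git add f.txt): modified={a.txt} staged={c.txt}
After op 9 (git add a.txt): modified={none} staged={a.txt, c.txt}
After op 10 (modify c.txt): modified={c.txt} staged={a.txt, c.txt}
After op 11 (git reset g.txt): modified={c.txt} staged={a.txt, c.txt}
After op 12 (git add c.txt): modified={none} staged={a.txt, c.txt}
After op 13 (git reset a.txt): modified={a.txt} staged={c.txt}
After op 14 (git add a.txt): modified={none} staged={a.txt, c.txt}
After op 15 (modify a.txt): modified={a.txt} staged={a.txt, c.txt}
After op 16 (modify d.txt): modified={a.txt, d.txt} staged={a.txt, c.txt}
After op 17 (git add a.txt): modified={d.txt} staged={a.txt, c.txt}
After op 18 (git commit): modified={d.txt} staged={none}
After op 19 (modify b.txt): modified={b.txt, d.txt} staged={none}
After op 20 (modify g.txt): modified={b.txt, d.txt, g.txt} staged={none}
After op 21 (git add b.txt): modified={d.txt, g.txt} staged={b.txt}
After op 22 (git reset b.txt): modified={b.txt, d.txt, g.txt} staged={none}
After op 23 (git reset b.txt): modified={b.txt, d.txt, g.txt} staged={none}
After op 24 (modify f.txt): modified={b.txt, d.txt, f.txt, g.txt} staged={none}
After op 25 (modify c.txt): modified={b.txt, c.txt, d.txt, f.txt, g.txt} staged={none}
After op 26 (git commit): modified={b.txt, c.txt, d.txt, f.txt, g.txt} staged={none}
After op 27 (modify a.txt): modified={a.txt, b.txt, c.txt, d.txt, f.txt, g.txt} staged={none}
After op 28 (git add g.txt): modified={a.txt, b.txt, c.txt, d.txt, f.txt} staged={g.txt}
After op 29 (git reset g.txt): modified={a.txt, b.txt, c.txt, d.txt, f.txt, g.txt} staged={none}
After op 30 (git add b.txt): modified={a.txt, c.txt, d.txt, f.txt, g.txt} staged={b.txt}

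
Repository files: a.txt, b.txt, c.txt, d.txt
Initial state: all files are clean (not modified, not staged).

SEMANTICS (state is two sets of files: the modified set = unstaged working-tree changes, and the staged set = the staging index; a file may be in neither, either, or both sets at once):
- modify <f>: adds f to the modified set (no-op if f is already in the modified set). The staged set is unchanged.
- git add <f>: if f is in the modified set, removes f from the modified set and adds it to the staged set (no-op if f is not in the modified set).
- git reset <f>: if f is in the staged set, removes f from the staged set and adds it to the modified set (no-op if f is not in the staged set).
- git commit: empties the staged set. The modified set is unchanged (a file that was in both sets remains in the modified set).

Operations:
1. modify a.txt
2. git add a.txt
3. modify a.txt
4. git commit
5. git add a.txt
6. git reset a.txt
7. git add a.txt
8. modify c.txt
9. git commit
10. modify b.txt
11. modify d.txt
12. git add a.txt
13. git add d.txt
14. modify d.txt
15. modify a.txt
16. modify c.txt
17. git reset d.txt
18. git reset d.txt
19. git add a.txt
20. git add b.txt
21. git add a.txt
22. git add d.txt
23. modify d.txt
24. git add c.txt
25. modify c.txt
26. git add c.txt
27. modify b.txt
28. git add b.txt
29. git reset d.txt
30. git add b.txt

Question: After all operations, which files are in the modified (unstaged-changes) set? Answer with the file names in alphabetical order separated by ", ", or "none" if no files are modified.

Answer: d.txt

Derivation:
After op 1 (modify a.txt): modified={a.txt} staged={none}
After op 2 (git add a.txt): modified={none} staged={a.txt}
After op 3 (modify a.txt): modified={a.txt} staged={a.txt}
After op 4 (git commit): modified={a.txt} staged={none}
After op 5 (git add a.txt): modified={none} staged={a.txt}
After op 6 (git reset a.txt): modified={a.txt} staged={none}
After op 7 (git add a.txt): modified={none} staged={a.txt}
After op 8 (modify c.txt): modified={c.txt} staged={a.txt}
After op 9 (git commit): modified={c.txt} staged={none}
After op 10 (modify b.txt): modified={b.txt, c.txt} staged={none}
After op 11 (modify d.txt): modified={b.txt, c.txt, d.txt} staged={none}
After op 12 (git add a.txt): modified={b.txt, c.txt, d.txt} staged={none}
After op 13 (git add d.txt): modified={b.txt, c.txt} staged={d.txt}
After op 14 (modify d.txt): modified={b.txt, c.txt, d.txt} staged={d.txt}
After op 15 (modify a.txt): modified={a.txt, b.txt, c.txt, d.txt} staged={d.txt}
After op 16 (modify c.txt): modified={a.txt, b.txt, c.txt, d.txt} staged={d.txt}
After op 17 (git reset d.txt): modified={a.txt, b.txt, c.txt, d.txt} staged={none}
After op 18 (git reset d.txt): modified={a.txt, b.txt, c.txt, d.txt} staged={none}
After op 19 (git add a.txt): modified={b.txt, c.txt, d.txt} staged={a.txt}
After op 20 (git add b.txt): modified={c.txt, d.txt} staged={a.txt, b.txt}
After op 21 (git add a.txt): modified={c.txt, d.txt} staged={a.txt, b.txt}
After op 22 (git add d.txt): modified={c.txt} staged={a.txt, b.txt, d.txt}
After op 23 (modify d.txt): modified={c.txt, d.txt} staged={a.txt, b.txt, d.txt}
After op 24 (git add c.txt): modified={d.txt} staged={a.txt, b.txt, c.txt, d.txt}
After op 25 (modify c.txt): modified={c.txt, d.txt} staged={a.txt, b.txt, c.txt, d.txt}
After op 26 (git add c.txt): modified={d.txt} staged={a.txt, b.txt, c.txt, d.txt}
After op 27 (modify b.txt): modified={b.txt, d.txt} staged={a.txt, b.txt, c.txt, d.txt}
After op 28 (git add b.txt): modified={d.txt} staged={a.txt, b.txt, c.txt, d.txt}
After op 29 (git reset d.txt): modified={d.txt} staged={a.txt, b.txt, c.txt}
After op 30 (git add b.txt): modified={d.txt} staged={a.txt, b.txt, c.txt}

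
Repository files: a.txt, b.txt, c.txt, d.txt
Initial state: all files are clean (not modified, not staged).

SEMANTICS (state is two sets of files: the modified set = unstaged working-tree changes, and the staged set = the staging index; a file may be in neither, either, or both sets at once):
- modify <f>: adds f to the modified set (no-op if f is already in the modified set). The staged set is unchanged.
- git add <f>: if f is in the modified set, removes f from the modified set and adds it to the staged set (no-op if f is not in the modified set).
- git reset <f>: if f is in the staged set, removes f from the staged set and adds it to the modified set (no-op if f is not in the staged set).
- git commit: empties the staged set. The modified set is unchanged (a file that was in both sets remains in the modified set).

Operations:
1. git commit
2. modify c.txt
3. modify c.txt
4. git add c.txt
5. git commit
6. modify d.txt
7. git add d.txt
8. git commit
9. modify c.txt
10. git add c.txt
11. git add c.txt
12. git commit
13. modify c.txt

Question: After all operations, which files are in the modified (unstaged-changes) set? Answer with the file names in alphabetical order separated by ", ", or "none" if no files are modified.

After op 1 (git commit): modified={none} staged={none}
After op 2 (modify c.txt): modified={c.txt} staged={none}
After op 3 (modify c.txt): modified={c.txt} staged={none}
After op 4 (git add c.txt): modified={none} staged={c.txt}
After op 5 (git commit): modified={none} staged={none}
After op 6 (modify d.txt): modified={d.txt} staged={none}
After op 7 (git add d.txt): modified={none} staged={d.txt}
After op 8 (git commit): modified={none} staged={none}
After op 9 (modify c.txt): modified={c.txt} staged={none}
After op 10 (git add c.txt): modified={none} staged={c.txt}
After op 11 (git add c.txt): modified={none} staged={c.txt}
After op 12 (git commit): modified={none} staged={none}
After op 13 (modify c.txt): modified={c.txt} staged={none}

Answer: c.txt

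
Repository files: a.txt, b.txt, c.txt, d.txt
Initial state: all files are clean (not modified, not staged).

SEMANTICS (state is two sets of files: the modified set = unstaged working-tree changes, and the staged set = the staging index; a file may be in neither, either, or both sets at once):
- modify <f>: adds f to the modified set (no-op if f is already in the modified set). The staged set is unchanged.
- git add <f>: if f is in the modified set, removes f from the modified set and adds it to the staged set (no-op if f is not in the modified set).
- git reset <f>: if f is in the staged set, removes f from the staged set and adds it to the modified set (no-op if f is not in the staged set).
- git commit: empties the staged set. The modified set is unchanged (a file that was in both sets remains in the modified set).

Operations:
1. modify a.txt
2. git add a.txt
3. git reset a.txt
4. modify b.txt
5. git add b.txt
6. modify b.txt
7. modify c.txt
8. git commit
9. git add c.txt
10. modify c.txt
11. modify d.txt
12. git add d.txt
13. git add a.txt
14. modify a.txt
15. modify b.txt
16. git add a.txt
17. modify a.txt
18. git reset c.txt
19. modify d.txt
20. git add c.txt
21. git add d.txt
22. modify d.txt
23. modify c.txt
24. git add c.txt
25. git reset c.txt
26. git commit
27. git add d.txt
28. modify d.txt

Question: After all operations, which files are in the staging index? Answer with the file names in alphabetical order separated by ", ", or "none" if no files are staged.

After op 1 (modify a.txt): modified={a.txt} staged={none}
After op 2 (git add a.txt): modified={none} staged={a.txt}
After op 3 (git reset a.txt): modified={a.txt} staged={none}
After op 4 (modify b.txt): modified={a.txt, b.txt} staged={none}
After op 5 (git add b.txt): modified={a.txt} staged={b.txt}
After op 6 (modify b.txt): modified={a.txt, b.txt} staged={b.txt}
After op 7 (modify c.txt): modified={a.txt, b.txt, c.txt} staged={b.txt}
After op 8 (git commit): modified={a.txt, b.txt, c.txt} staged={none}
After op 9 (git add c.txt): modified={a.txt, b.txt} staged={c.txt}
After op 10 (modify c.txt): modified={a.txt, b.txt, c.txt} staged={c.txt}
After op 11 (modify d.txt): modified={a.txt, b.txt, c.txt, d.txt} staged={c.txt}
After op 12 (git add d.txt): modified={a.txt, b.txt, c.txt} staged={c.txt, d.txt}
After op 13 (git add a.txt): modified={b.txt, c.txt} staged={a.txt, c.txt, d.txt}
After op 14 (modify a.txt): modified={a.txt, b.txt, c.txt} staged={a.txt, c.txt, d.txt}
After op 15 (modify b.txt): modified={a.txt, b.txt, c.txt} staged={a.txt, c.txt, d.txt}
After op 16 (git add a.txt): modified={b.txt, c.txt} staged={a.txt, c.txt, d.txt}
After op 17 (modify a.txt): modified={a.txt, b.txt, c.txt} staged={a.txt, c.txt, d.txt}
After op 18 (git reset c.txt): modified={a.txt, b.txt, c.txt} staged={a.txt, d.txt}
After op 19 (modify d.txt): modified={a.txt, b.txt, c.txt, d.txt} staged={a.txt, d.txt}
After op 20 (git add c.txt): modified={a.txt, b.txt, d.txt} staged={a.txt, c.txt, d.txt}
After op 21 (git add d.txt): modified={a.txt, b.txt} staged={a.txt, c.txt, d.txt}
After op 22 (modify d.txt): modified={a.txt, b.txt, d.txt} staged={a.txt, c.txt, d.txt}
After op 23 (modify c.txt): modified={a.txt, b.txt, c.txt, d.txt} staged={a.txt, c.txt, d.txt}
After op 24 (git add c.txt): modified={a.txt, b.txt, d.txt} staged={a.txt, c.txt, d.txt}
After op 25 (git reset c.txt): modified={a.txt, b.txt, c.txt, d.txt} staged={a.txt, d.txt}
After op 26 (git commit): modified={a.txt, b.txt, c.txt, d.txt} staged={none}
After op 27 (git add d.txt): modified={a.txt, b.txt, c.txt} staged={d.txt}
After op 28 (modify d.txt): modified={a.txt, b.txt, c.txt, d.txt} staged={d.txt}

Answer: d.txt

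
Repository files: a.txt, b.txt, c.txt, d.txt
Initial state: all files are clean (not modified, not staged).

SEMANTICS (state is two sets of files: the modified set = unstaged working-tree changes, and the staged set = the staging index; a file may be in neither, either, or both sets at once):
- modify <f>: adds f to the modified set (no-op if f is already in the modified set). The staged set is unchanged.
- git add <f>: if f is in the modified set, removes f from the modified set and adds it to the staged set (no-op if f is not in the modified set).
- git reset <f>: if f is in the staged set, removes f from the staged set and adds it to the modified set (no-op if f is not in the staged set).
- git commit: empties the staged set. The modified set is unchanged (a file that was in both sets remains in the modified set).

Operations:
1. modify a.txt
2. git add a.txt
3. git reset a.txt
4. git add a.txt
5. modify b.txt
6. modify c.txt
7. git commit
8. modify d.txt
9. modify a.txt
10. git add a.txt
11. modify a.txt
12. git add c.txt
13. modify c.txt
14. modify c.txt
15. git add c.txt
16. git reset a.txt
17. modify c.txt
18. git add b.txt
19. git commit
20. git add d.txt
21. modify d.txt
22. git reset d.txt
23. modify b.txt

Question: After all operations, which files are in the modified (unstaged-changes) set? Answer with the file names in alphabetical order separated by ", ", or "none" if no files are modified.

Answer: a.txt, b.txt, c.txt, d.txt

Derivation:
After op 1 (modify a.txt): modified={a.txt} staged={none}
After op 2 (git add a.txt): modified={none} staged={a.txt}
After op 3 (git reset a.txt): modified={a.txt} staged={none}
After op 4 (git add a.txt): modified={none} staged={a.txt}
After op 5 (modify b.txt): modified={b.txt} staged={a.txt}
After op 6 (modify c.txt): modified={b.txt, c.txt} staged={a.txt}
After op 7 (git commit): modified={b.txt, c.txt} staged={none}
After op 8 (modify d.txt): modified={b.txt, c.txt, d.txt} staged={none}
After op 9 (modify a.txt): modified={a.txt, b.txt, c.txt, d.txt} staged={none}
After op 10 (git add a.txt): modified={b.txt, c.txt, d.txt} staged={a.txt}
After op 11 (modify a.txt): modified={a.txt, b.txt, c.txt, d.txt} staged={a.txt}
After op 12 (git add c.txt): modified={a.txt, b.txt, d.txt} staged={a.txt, c.txt}
After op 13 (modify c.txt): modified={a.txt, b.txt, c.txt, d.txt} staged={a.txt, c.txt}
After op 14 (modify c.txt): modified={a.txt, b.txt, c.txt, d.txt} staged={a.txt, c.txt}
After op 15 (git add c.txt): modified={a.txt, b.txt, d.txt} staged={a.txt, c.txt}
After op 16 (git reset a.txt): modified={a.txt, b.txt, d.txt} staged={c.txt}
After op 17 (modify c.txt): modified={a.txt, b.txt, c.txt, d.txt} staged={c.txt}
After op 18 (git add b.txt): modified={a.txt, c.txt, d.txt} staged={b.txt, c.txt}
After op 19 (git commit): modified={a.txt, c.txt, d.txt} staged={none}
After op 20 (git add d.txt): modified={a.txt, c.txt} staged={d.txt}
After op 21 (modify d.txt): modified={a.txt, c.txt, d.txt} staged={d.txt}
After op 22 (git reset d.txt): modified={a.txt, c.txt, d.txt} staged={none}
After op 23 (modify b.txt): modified={a.txt, b.txt, c.txt, d.txt} staged={none}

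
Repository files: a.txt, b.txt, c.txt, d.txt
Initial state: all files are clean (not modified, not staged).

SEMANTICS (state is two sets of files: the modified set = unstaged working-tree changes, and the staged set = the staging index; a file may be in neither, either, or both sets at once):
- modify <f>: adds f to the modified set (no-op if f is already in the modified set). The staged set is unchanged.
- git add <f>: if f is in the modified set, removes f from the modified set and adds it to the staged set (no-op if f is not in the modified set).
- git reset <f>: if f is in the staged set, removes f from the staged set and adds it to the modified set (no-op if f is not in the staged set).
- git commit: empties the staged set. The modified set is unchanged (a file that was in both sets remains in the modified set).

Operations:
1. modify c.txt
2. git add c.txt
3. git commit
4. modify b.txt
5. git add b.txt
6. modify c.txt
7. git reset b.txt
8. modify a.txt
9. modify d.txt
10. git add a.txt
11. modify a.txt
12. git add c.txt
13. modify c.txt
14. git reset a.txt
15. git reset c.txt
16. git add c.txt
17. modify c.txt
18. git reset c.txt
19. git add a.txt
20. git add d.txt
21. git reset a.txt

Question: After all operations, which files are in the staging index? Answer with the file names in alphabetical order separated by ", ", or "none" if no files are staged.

Answer: d.txt

Derivation:
After op 1 (modify c.txt): modified={c.txt} staged={none}
After op 2 (git add c.txt): modified={none} staged={c.txt}
After op 3 (git commit): modified={none} staged={none}
After op 4 (modify b.txt): modified={b.txt} staged={none}
After op 5 (git add b.txt): modified={none} staged={b.txt}
After op 6 (modify c.txt): modified={c.txt} staged={b.txt}
After op 7 (git reset b.txt): modified={b.txt, c.txt} staged={none}
After op 8 (modify a.txt): modified={a.txt, b.txt, c.txt} staged={none}
After op 9 (modify d.txt): modified={a.txt, b.txt, c.txt, d.txt} staged={none}
After op 10 (git add a.txt): modified={b.txt, c.txt, d.txt} staged={a.txt}
After op 11 (modify a.txt): modified={a.txt, b.txt, c.txt, d.txt} staged={a.txt}
After op 12 (git add c.txt): modified={a.txt, b.txt, d.txt} staged={a.txt, c.txt}
After op 13 (modify c.txt): modified={a.txt, b.txt, c.txt, d.txt} staged={a.txt, c.txt}
After op 14 (git reset a.txt): modified={a.txt, b.txt, c.txt, d.txt} staged={c.txt}
After op 15 (git reset c.txt): modified={a.txt, b.txt, c.txt, d.txt} staged={none}
After op 16 (git add c.txt): modified={a.txt, b.txt, d.txt} staged={c.txt}
After op 17 (modify c.txt): modified={a.txt, b.txt, c.txt, d.txt} staged={c.txt}
After op 18 (git reset c.txt): modified={a.txt, b.txt, c.txt, d.txt} staged={none}
After op 19 (git add a.txt): modified={b.txt, c.txt, d.txt} staged={a.txt}
After op 20 (git add d.txt): modified={b.txt, c.txt} staged={a.txt, d.txt}
After op 21 (git reset a.txt): modified={a.txt, b.txt, c.txt} staged={d.txt}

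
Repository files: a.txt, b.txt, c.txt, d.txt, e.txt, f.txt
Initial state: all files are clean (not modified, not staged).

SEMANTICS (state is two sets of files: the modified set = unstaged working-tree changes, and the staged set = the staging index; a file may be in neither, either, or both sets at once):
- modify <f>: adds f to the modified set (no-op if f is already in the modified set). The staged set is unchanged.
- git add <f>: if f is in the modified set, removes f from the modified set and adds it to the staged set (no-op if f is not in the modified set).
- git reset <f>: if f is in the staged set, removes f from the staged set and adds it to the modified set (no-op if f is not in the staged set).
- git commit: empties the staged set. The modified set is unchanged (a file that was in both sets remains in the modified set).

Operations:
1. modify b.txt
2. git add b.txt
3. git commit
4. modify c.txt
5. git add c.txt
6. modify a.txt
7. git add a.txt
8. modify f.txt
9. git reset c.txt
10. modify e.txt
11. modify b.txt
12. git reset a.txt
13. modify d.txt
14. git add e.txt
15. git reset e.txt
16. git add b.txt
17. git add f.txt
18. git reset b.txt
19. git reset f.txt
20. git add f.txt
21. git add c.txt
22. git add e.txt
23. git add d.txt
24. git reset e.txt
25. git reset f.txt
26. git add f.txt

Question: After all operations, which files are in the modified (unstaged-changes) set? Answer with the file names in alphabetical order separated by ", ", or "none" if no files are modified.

Answer: a.txt, b.txt, e.txt

Derivation:
After op 1 (modify b.txt): modified={b.txt} staged={none}
After op 2 (git add b.txt): modified={none} staged={b.txt}
After op 3 (git commit): modified={none} staged={none}
After op 4 (modify c.txt): modified={c.txt} staged={none}
After op 5 (git add c.txt): modified={none} staged={c.txt}
After op 6 (modify a.txt): modified={a.txt} staged={c.txt}
After op 7 (git add a.txt): modified={none} staged={a.txt, c.txt}
After op 8 (modify f.txt): modified={f.txt} staged={a.txt, c.txt}
After op 9 (git reset c.txt): modified={c.txt, f.txt} staged={a.txt}
After op 10 (modify e.txt): modified={c.txt, e.txt, f.txt} staged={a.txt}
After op 11 (modify b.txt): modified={b.txt, c.txt, e.txt, f.txt} staged={a.txt}
After op 12 (git reset a.txt): modified={a.txt, b.txt, c.txt, e.txt, f.txt} staged={none}
After op 13 (modify d.txt): modified={a.txt, b.txt, c.txt, d.txt, e.txt, f.txt} staged={none}
After op 14 (git add e.txt): modified={a.txt, b.txt, c.txt, d.txt, f.txt} staged={e.txt}
After op 15 (git reset e.txt): modified={a.txt, b.txt, c.txt, d.txt, e.txt, f.txt} staged={none}
After op 16 (git add b.txt): modified={a.txt, c.txt, d.txt, e.txt, f.txt} staged={b.txt}
After op 17 (git add f.txt): modified={a.txt, c.txt, d.txt, e.txt} staged={b.txt, f.txt}
After op 18 (git reset b.txt): modified={a.txt, b.txt, c.txt, d.txt, e.txt} staged={f.txt}
After op 19 (git reset f.txt): modified={a.txt, b.txt, c.txt, d.txt, e.txt, f.txt} staged={none}
After op 20 (git add f.txt): modified={a.txt, b.txt, c.txt, d.txt, e.txt} staged={f.txt}
After op 21 (git add c.txt): modified={a.txt, b.txt, d.txt, e.txt} staged={c.txt, f.txt}
After op 22 (git add e.txt): modified={a.txt, b.txt, d.txt} staged={c.txt, e.txt, f.txt}
After op 23 (git add d.txt): modified={a.txt, b.txt} staged={c.txt, d.txt, e.txt, f.txt}
After op 24 (git reset e.txt): modified={a.txt, b.txt, e.txt} staged={c.txt, d.txt, f.txt}
After op 25 (git reset f.txt): modified={a.txt, b.txt, e.txt, f.txt} staged={c.txt, d.txt}
After op 26 (git add f.txt): modified={a.txt, b.txt, e.txt} staged={c.txt, d.txt, f.txt}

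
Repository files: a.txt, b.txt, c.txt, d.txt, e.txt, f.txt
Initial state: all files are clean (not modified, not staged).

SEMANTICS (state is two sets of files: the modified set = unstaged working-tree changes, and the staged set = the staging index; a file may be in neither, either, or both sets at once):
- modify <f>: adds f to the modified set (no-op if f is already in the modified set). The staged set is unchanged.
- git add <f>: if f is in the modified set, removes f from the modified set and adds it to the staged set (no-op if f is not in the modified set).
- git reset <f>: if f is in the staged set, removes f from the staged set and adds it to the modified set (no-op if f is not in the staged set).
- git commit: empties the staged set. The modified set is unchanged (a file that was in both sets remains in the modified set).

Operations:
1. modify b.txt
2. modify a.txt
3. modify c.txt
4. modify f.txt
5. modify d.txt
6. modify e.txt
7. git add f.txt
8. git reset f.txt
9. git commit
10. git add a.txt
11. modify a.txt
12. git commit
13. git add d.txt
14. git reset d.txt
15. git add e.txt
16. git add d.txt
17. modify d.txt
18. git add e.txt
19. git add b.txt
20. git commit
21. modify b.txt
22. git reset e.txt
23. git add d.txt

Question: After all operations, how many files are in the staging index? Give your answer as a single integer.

After op 1 (modify b.txt): modified={b.txt} staged={none}
After op 2 (modify a.txt): modified={a.txt, b.txt} staged={none}
After op 3 (modify c.txt): modified={a.txt, b.txt, c.txt} staged={none}
After op 4 (modify f.txt): modified={a.txt, b.txt, c.txt, f.txt} staged={none}
After op 5 (modify d.txt): modified={a.txt, b.txt, c.txt, d.txt, f.txt} staged={none}
After op 6 (modify e.txt): modified={a.txt, b.txt, c.txt, d.txt, e.txt, f.txt} staged={none}
After op 7 (git add f.txt): modified={a.txt, b.txt, c.txt, d.txt, e.txt} staged={f.txt}
After op 8 (git reset f.txt): modified={a.txt, b.txt, c.txt, d.txt, e.txt, f.txt} staged={none}
After op 9 (git commit): modified={a.txt, b.txt, c.txt, d.txt, e.txt, f.txt} staged={none}
After op 10 (git add a.txt): modified={b.txt, c.txt, d.txt, e.txt, f.txt} staged={a.txt}
After op 11 (modify a.txt): modified={a.txt, b.txt, c.txt, d.txt, e.txt, f.txt} staged={a.txt}
After op 12 (git commit): modified={a.txt, b.txt, c.txt, d.txt, e.txt, f.txt} staged={none}
After op 13 (git add d.txt): modified={a.txt, b.txt, c.txt, e.txt, f.txt} staged={d.txt}
After op 14 (git reset d.txt): modified={a.txt, b.txt, c.txt, d.txt, e.txt, f.txt} staged={none}
After op 15 (git add e.txt): modified={a.txt, b.txt, c.txt, d.txt, f.txt} staged={e.txt}
After op 16 (git add d.txt): modified={a.txt, b.txt, c.txt, f.txt} staged={d.txt, e.txt}
After op 17 (modify d.txt): modified={a.txt, b.txt, c.txt, d.txt, f.txt} staged={d.txt, e.txt}
After op 18 (git add e.txt): modified={a.txt, b.txt, c.txt, d.txt, f.txt} staged={d.txt, e.txt}
After op 19 (git add b.txt): modified={a.txt, c.txt, d.txt, f.txt} staged={b.txt, d.txt, e.txt}
After op 20 (git commit): modified={a.txt, c.txt, d.txt, f.txt} staged={none}
After op 21 (modify b.txt): modified={a.txt, b.txt, c.txt, d.txt, f.txt} staged={none}
After op 22 (git reset e.txt): modified={a.txt, b.txt, c.txt, d.txt, f.txt} staged={none}
After op 23 (git add d.txt): modified={a.txt, b.txt, c.txt, f.txt} staged={d.txt}
Final staged set: {d.txt} -> count=1

Answer: 1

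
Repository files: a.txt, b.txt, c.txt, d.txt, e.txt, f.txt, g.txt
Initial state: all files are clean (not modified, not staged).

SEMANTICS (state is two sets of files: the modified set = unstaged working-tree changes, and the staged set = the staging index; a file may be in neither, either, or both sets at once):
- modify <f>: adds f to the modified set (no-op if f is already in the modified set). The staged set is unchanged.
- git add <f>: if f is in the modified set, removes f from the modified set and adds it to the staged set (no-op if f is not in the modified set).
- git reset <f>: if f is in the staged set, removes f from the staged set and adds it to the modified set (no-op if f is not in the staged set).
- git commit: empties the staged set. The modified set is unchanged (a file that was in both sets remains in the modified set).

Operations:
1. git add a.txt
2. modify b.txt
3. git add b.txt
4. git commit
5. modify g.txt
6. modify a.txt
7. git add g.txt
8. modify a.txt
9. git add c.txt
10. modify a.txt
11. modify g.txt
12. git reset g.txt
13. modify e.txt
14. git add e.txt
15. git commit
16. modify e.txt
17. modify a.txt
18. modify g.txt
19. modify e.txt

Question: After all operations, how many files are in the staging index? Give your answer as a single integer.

After op 1 (git add a.txt): modified={none} staged={none}
After op 2 (modify b.txt): modified={b.txt} staged={none}
After op 3 (git add b.txt): modified={none} staged={b.txt}
After op 4 (git commit): modified={none} staged={none}
After op 5 (modify g.txt): modified={g.txt} staged={none}
After op 6 (modify a.txt): modified={a.txt, g.txt} staged={none}
After op 7 (git add g.txt): modified={a.txt} staged={g.txt}
After op 8 (modify a.txt): modified={a.txt} staged={g.txt}
After op 9 (git add c.txt): modified={a.txt} staged={g.txt}
After op 10 (modify a.txt): modified={a.txt} staged={g.txt}
After op 11 (modify g.txt): modified={a.txt, g.txt} staged={g.txt}
After op 12 (git reset g.txt): modified={a.txt, g.txt} staged={none}
After op 13 (modify e.txt): modified={a.txt, e.txt, g.txt} staged={none}
After op 14 (git add e.txt): modified={a.txt, g.txt} staged={e.txt}
After op 15 (git commit): modified={a.txt, g.txt} staged={none}
After op 16 (modify e.txt): modified={a.txt, e.txt, g.txt} staged={none}
After op 17 (modify a.txt): modified={a.txt, e.txt, g.txt} staged={none}
After op 18 (modify g.txt): modified={a.txt, e.txt, g.txt} staged={none}
After op 19 (modify e.txt): modified={a.txt, e.txt, g.txt} staged={none}
Final staged set: {none} -> count=0

Answer: 0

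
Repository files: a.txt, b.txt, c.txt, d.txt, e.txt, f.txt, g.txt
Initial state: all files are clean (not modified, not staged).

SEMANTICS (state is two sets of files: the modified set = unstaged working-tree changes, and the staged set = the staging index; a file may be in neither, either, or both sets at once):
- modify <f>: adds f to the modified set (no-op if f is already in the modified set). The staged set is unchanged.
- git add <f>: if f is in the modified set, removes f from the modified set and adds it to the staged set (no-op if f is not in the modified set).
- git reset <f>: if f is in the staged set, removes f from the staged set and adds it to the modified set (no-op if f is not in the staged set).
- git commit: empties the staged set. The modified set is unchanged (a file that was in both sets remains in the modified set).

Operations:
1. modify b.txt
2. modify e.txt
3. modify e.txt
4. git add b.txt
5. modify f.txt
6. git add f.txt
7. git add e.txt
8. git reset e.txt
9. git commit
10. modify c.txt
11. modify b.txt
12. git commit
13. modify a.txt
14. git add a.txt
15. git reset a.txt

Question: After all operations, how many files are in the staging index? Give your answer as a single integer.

After op 1 (modify b.txt): modified={b.txt} staged={none}
After op 2 (modify e.txt): modified={b.txt, e.txt} staged={none}
After op 3 (modify e.txt): modified={b.txt, e.txt} staged={none}
After op 4 (git add b.txt): modified={e.txt} staged={b.txt}
After op 5 (modify f.txt): modified={e.txt, f.txt} staged={b.txt}
After op 6 (git add f.txt): modified={e.txt} staged={b.txt, f.txt}
After op 7 (git add e.txt): modified={none} staged={b.txt, e.txt, f.txt}
After op 8 (git reset e.txt): modified={e.txt} staged={b.txt, f.txt}
After op 9 (git commit): modified={e.txt} staged={none}
After op 10 (modify c.txt): modified={c.txt, e.txt} staged={none}
After op 11 (modify b.txt): modified={b.txt, c.txt, e.txt} staged={none}
After op 12 (git commit): modified={b.txt, c.txt, e.txt} staged={none}
After op 13 (modify a.txt): modified={a.txt, b.txt, c.txt, e.txt} staged={none}
After op 14 (git add a.txt): modified={b.txt, c.txt, e.txt} staged={a.txt}
After op 15 (git reset a.txt): modified={a.txt, b.txt, c.txt, e.txt} staged={none}
Final staged set: {none} -> count=0

Answer: 0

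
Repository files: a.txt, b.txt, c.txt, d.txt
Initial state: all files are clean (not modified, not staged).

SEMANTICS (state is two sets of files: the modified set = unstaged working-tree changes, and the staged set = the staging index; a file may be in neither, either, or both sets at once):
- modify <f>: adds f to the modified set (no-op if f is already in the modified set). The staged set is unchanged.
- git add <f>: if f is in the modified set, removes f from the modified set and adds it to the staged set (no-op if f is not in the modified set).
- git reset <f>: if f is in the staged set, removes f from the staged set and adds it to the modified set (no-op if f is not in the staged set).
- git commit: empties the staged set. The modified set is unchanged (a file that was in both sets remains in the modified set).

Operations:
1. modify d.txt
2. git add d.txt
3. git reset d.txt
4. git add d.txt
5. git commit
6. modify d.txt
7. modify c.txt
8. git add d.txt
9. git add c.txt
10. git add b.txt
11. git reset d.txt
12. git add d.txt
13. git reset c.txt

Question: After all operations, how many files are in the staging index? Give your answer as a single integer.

Answer: 1

Derivation:
After op 1 (modify d.txt): modified={d.txt} staged={none}
After op 2 (git add d.txt): modified={none} staged={d.txt}
After op 3 (git reset d.txt): modified={d.txt} staged={none}
After op 4 (git add d.txt): modified={none} staged={d.txt}
After op 5 (git commit): modified={none} staged={none}
After op 6 (modify d.txt): modified={d.txt} staged={none}
After op 7 (modify c.txt): modified={c.txt, d.txt} staged={none}
After op 8 (git add d.txt): modified={c.txt} staged={d.txt}
After op 9 (git add c.txt): modified={none} staged={c.txt, d.txt}
After op 10 (git add b.txt): modified={none} staged={c.txt, d.txt}
After op 11 (git reset d.txt): modified={d.txt} staged={c.txt}
After op 12 (git add d.txt): modified={none} staged={c.txt, d.txt}
After op 13 (git reset c.txt): modified={c.txt} staged={d.txt}
Final staged set: {d.txt} -> count=1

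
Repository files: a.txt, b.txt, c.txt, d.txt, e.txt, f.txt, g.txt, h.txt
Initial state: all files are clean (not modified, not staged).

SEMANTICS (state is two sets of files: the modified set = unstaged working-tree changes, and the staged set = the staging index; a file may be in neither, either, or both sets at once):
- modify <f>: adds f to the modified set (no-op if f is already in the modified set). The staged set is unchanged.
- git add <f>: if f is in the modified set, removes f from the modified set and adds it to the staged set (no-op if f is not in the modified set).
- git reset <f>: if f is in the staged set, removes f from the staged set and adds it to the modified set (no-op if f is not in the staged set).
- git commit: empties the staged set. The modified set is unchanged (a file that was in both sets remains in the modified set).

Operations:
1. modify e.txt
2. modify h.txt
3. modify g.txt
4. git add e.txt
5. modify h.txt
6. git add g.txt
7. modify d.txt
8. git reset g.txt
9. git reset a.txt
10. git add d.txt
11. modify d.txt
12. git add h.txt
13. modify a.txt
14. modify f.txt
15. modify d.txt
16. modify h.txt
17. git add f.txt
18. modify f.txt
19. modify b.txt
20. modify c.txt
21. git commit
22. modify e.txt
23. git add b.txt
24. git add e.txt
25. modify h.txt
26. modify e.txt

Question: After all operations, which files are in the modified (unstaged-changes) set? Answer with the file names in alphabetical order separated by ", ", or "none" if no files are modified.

Answer: a.txt, c.txt, d.txt, e.txt, f.txt, g.txt, h.txt

Derivation:
After op 1 (modify e.txt): modified={e.txt} staged={none}
After op 2 (modify h.txt): modified={e.txt, h.txt} staged={none}
After op 3 (modify g.txt): modified={e.txt, g.txt, h.txt} staged={none}
After op 4 (git add e.txt): modified={g.txt, h.txt} staged={e.txt}
After op 5 (modify h.txt): modified={g.txt, h.txt} staged={e.txt}
After op 6 (git add g.txt): modified={h.txt} staged={e.txt, g.txt}
After op 7 (modify d.txt): modified={d.txt, h.txt} staged={e.txt, g.txt}
After op 8 (git reset g.txt): modified={d.txt, g.txt, h.txt} staged={e.txt}
After op 9 (git reset a.txt): modified={d.txt, g.txt, h.txt} staged={e.txt}
After op 10 (git add d.txt): modified={g.txt, h.txt} staged={d.txt, e.txt}
After op 11 (modify d.txt): modified={d.txt, g.txt, h.txt} staged={d.txt, e.txt}
After op 12 (git add h.txt): modified={d.txt, g.txt} staged={d.txt, e.txt, h.txt}
After op 13 (modify a.txt): modified={a.txt, d.txt, g.txt} staged={d.txt, e.txt, h.txt}
After op 14 (modify f.txt): modified={a.txt, d.txt, f.txt, g.txt} staged={d.txt, e.txt, h.txt}
After op 15 (modify d.txt): modified={a.txt, d.txt, f.txt, g.txt} staged={d.txt, e.txt, h.txt}
After op 16 (modify h.txt): modified={a.txt, d.txt, f.txt, g.txt, h.txt} staged={d.txt, e.txt, h.txt}
After op 17 (git add f.txt): modified={a.txt, d.txt, g.txt, h.txt} staged={d.txt, e.txt, f.txt, h.txt}
After op 18 (modify f.txt): modified={a.txt, d.txt, f.txt, g.txt, h.txt} staged={d.txt, e.txt, f.txt, h.txt}
After op 19 (modify b.txt): modified={a.txt, b.txt, d.txt, f.txt, g.txt, h.txt} staged={d.txt, e.txt, f.txt, h.txt}
After op 20 (modify c.txt): modified={a.txt, b.txt, c.txt, d.txt, f.txt, g.txt, h.txt} staged={d.txt, e.txt, f.txt, h.txt}
After op 21 (git commit): modified={a.txt, b.txt, c.txt, d.txt, f.txt, g.txt, h.txt} staged={none}
After op 22 (modify e.txt): modified={a.txt, b.txt, c.txt, d.txt, e.txt, f.txt, g.txt, h.txt} staged={none}
After op 23 (git add b.txt): modified={a.txt, c.txt, d.txt, e.txt, f.txt, g.txt, h.txt} staged={b.txt}
After op 24 (git add e.txt): modified={a.txt, c.txt, d.txt, f.txt, g.txt, h.txt} staged={b.txt, e.txt}
After op 25 (modify h.txt): modified={a.txt, c.txt, d.txt, f.txt, g.txt, h.txt} staged={b.txt, e.txt}
After op 26 (modify e.txt): modified={a.txt, c.txt, d.txt, e.txt, f.txt, g.txt, h.txt} staged={b.txt, e.txt}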